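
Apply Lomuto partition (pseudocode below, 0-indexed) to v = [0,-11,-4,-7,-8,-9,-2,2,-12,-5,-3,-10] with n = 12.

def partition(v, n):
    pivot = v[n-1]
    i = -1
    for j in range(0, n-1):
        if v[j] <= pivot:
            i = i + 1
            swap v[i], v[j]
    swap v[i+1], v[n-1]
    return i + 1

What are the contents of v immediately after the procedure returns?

[-11,-12,-10,-7,-8,-9,-2,2,0,-5,-3,-4]

pivot = v[11] = -10; i = -1
j=0: v[0]=0 > -10 → no swap
j=1: v[1]=-11 ≤ -10 → i=0, swap v[0],v[1] → [-11,0,-4,-7,-8,-9,-2,2,-12,-5,-3,-10]
j=2: v[2]=-4 > -10 → no swap
j=3: v[3]=-7 > -10 → no swap
j=4: v[4]=-8 > -10 → no swap
j=5: v[5]=-9 > -10 → no swap
j=6: v[6]=-2 > -10 → no swap
j=7: v[7]=2 > -10 → no swap
j=8: v[8]=-12 ≤ -10 → i=1, swap v[1],v[8] → [-11,-12,-4,-7,-8,-9,-2,2,0,-5,-3,-10]
j=9: v[9]=-5 > -10 → no swap
j=10: v[10]=-3 > -10 → no swap
final swap v[2],v[11] → [-11,-12,-10,-7,-8,-9,-2,2,0,-5,-3,-4]; return 2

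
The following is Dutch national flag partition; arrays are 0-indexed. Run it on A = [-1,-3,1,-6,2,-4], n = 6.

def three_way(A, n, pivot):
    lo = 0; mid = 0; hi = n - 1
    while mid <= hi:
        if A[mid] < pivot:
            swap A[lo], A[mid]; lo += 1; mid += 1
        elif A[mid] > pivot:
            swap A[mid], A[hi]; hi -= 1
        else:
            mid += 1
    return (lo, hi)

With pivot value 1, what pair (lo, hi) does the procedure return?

pivot = 1; lo=0, mid=0, hi=5
A[mid]=-1<1: swap A[0],A[0]; lo=1,mid=1 → [-1,-3,1,-6,2,-4]
A[mid]=-3<1: swap A[1],A[1]; lo=2,mid=2 → [-1,-3,1,-6,2,-4]
A[mid]=1=1: mid=3
A[mid]=-6<1: swap A[2],A[3]; lo=3,mid=4 → [-1,-3,-6,1,2,-4]
A[mid]=2>1: swap A[4],A[5]; hi=4 → [-1,-3,-6,1,-4,2]
A[mid]=-4<1: swap A[3],A[4]; lo=4,mid=5 → [-1,-3,-6,-4,1,2]
end: lo=4, hi=4; A = [-1,-3,-6,-4,1,2]

(4, 4)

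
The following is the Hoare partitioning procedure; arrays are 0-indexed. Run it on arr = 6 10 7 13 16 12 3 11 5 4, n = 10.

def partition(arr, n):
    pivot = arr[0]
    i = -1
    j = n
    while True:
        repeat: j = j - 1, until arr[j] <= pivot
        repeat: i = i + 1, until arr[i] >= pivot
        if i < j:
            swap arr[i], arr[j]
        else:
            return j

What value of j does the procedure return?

pivot=6
j stops at 9 (4), i stops at 0 (6); swap ⇒ 4 10 7 13 16 12 3 11 5 6
j stops at 8 (5), i stops at 1 (10); swap ⇒ 4 5 7 13 16 12 3 11 10 6
j stops at 6 (3), i stops at 2 (7); swap ⇒ 4 5 3 13 16 12 7 11 10 6
j stops at 2, i stops at 3; i≥j ⇒ return 2. arr=4 5 3 13 16 12 7 11 10 6

2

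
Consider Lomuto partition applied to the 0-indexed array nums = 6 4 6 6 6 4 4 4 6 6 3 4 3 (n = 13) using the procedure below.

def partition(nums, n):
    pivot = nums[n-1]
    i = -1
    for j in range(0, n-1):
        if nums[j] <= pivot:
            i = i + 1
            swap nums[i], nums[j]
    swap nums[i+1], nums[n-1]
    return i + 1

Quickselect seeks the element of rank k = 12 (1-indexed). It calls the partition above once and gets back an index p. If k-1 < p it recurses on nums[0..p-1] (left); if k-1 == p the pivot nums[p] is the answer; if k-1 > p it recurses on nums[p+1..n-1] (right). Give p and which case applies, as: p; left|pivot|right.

pivot = nums[12] = 3; i = -1
j=0: nums[0]=6 > 3 → no swap
j=1: nums[1]=4 > 3 → no swap
j=2: nums[2]=6 > 3 → no swap
j=3: nums[3]=6 > 3 → no swap
j=4: nums[4]=6 > 3 → no swap
j=5: nums[5]=4 > 3 → no swap
j=6: nums[6]=4 > 3 → no swap
j=7: nums[7]=4 > 3 → no swap
j=8: nums[8]=6 > 3 → no swap
j=9: nums[9]=6 > 3 → no swap
j=10: nums[10]=3 ≤ 3 → i=0, swap nums[0],nums[10] → 3 4 6 6 6 4 4 4 6 6 6 4 3
j=11: nums[11]=4 > 3 → no swap
final swap nums[1],nums[12] → 3 3 6 6 6 4 4 4 6 6 6 4 4; return 1
p = 1; k-1 = 11 > 1 ⇒ right

1; right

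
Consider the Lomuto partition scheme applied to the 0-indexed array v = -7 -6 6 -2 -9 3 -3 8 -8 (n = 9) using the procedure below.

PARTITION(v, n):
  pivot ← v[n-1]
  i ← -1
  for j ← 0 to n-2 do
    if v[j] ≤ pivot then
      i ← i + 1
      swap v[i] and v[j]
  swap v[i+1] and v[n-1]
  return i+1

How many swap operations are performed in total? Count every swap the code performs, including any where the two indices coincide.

2

pivot=-8, i=-1
j=0: -7>-8, skip
j=1: -6>-8, skip
j=2: 6>-8, skip
j=3: -2>-8, skip
j=4: -9≤-8, i=0, swap(0,4) ⇒ -9 -6 6 -2 -7 3 -3 8 -8
j=5: 3>-8, skip
j=6: -3>-8, skip
j=7: 8>-8, skip
swap(1,8) ⇒ -9 -8 6 -2 -7 3 -3 8 -6; return 1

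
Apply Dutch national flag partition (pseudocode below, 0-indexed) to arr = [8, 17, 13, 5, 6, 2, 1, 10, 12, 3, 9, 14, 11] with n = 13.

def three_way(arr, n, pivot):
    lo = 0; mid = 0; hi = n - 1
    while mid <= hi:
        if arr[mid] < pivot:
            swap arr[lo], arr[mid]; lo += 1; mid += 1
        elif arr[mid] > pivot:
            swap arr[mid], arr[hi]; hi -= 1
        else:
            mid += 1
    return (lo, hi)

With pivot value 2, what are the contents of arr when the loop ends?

lo=0 mid=0 hi=12
8>2: swap(0,12), hi=11 ⇒ [11, 17, 13, 5, 6, 2, 1, 10, 12, 3, 9, 14, 8]
11>2: swap(0,11), hi=10 ⇒ [14, 17, 13, 5, 6, 2, 1, 10, 12, 3, 9, 11, 8]
14>2: swap(0,10), hi=9 ⇒ [9, 17, 13, 5, 6, 2, 1, 10, 12, 3, 14, 11, 8]
9>2: swap(0,9), hi=8 ⇒ [3, 17, 13, 5, 6, 2, 1, 10, 12, 9, 14, 11, 8]
3>2: swap(0,8), hi=7 ⇒ [12, 17, 13, 5, 6, 2, 1, 10, 3, 9, 14, 11, 8]
12>2: swap(0,7), hi=6 ⇒ [10, 17, 13, 5, 6, 2, 1, 12, 3, 9, 14, 11, 8]
10>2: swap(0,6), hi=5 ⇒ [1, 17, 13, 5, 6, 2, 10, 12, 3, 9, 14, 11, 8]
1<2: swap(0,0), lo=1 mid=1 ⇒ [1, 17, 13, 5, 6, 2, 10, 12, 3, 9, 14, 11, 8]
17>2: swap(1,5), hi=4 ⇒ [1, 2, 13, 5, 6, 17, 10, 12, 3, 9, 14, 11, 8]
2=2: mid=2
13>2: swap(2,4), hi=3 ⇒ [1, 2, 6, 5, 13, 17, 10, 12, 3, 9, 14, 11, 8]
6>2: swap(2,3), hi=2 ⇒ [1, 2, 5, 6, 13, 17, 10, 12, 3, 9, 14, 11, 8]
5>2: swap(2,2), hi=1 ⇒ [1, 2, 5, 6, 13, 17, 10, 12, 3, 9, 14, 11, 8]
done. lo=1 hi=1; arr=[1, 2, 5, 6, 13, 17, 10, 12, 3, 9, 14, 11, 8]

[1, 2, 5, 6, 13, 17, 10, 12, 3, 9, 14, 11, 8]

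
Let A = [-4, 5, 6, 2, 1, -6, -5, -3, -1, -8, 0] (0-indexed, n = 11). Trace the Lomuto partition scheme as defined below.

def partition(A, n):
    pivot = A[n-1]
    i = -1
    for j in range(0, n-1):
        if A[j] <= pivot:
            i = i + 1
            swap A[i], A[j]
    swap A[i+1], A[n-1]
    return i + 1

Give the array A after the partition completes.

pivot = A[10] = 0; i = -1
j=0: A[0]=-4 ≤ 0 → i=0, swap A[0],A[0] (no change) → [-4, 5, 6, 2, 1, -6, -5, -3, -1, -8, 0]
j=1: A[1]=5 > 0 → no swap
j=2: A[2]=6 > 0 → no swap
j=3: A[3]=2 > 0 → no swap
j=4: A[4]=1 > 0 → no swap
j=5: A[5]=-6 ≤ 0 → i=1, swap A[1],A[5] → [-4, -6, 6, 2, 1, 5, -5, -3, -1, -8, 0]
j=6: A[6]=-5 ≤ 0 → i=2, swap A[2],A[6] → [-4, -6, -5, 2, 1, 5, 6, -3, -1, -8, 0]
j=7: A[7]=-3 ≤ 0 → i=3, swap A[3],A[7] → [-4, -6, -5, -3, 1, 5, 6, 2, -1, -8, 0]
j=8: A[8]=-1 ≤ 0 → i=4, swap A[4],A[8] → [-4, -6, -5, -3, -1, 5, 6, 2, 1, -8, 0]
j=9: A[9]=-8 ≤ 0 → i=5, swap A[5],A[9] → [-4, -6, -5, -3, -1, -8, 6, 2, 1, 5, 0]
final swap A[6],A[10] → [-4, -6, -5, -3, -1, -8, 0, 2, 1, 5, 6]; return 6

[-4, -6, -5, -3, -1, -8, 0, 2, 1, 5, 6]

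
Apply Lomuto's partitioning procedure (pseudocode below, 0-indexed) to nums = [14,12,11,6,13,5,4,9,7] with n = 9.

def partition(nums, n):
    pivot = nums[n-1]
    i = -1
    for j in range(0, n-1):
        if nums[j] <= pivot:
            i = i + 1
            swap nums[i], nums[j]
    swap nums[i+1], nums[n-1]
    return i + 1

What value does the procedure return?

pivot=7, i=-1
j=0: 14>7, skip
j=1: 12>7, skip
j=2: 11>7, skip
j=3: 6≤7, i=0, swap(0,3) ⇒ [6,12,11,14,13,5,4,9,7]
j=4: 13>7, skip
j=5: 5≤7, i=1, swap(1,5) ⇒ [6,5,11,14,13,12,4,9,7]
j=6: 4≤7, i=2, swap(2,6) ⇒ [6,5,4,14,13,12,11,9,7]
j=7: 9>7, skip
swap(3,8) ⇒ [6,5,4,7,13,12,11,9,14]; return 3

3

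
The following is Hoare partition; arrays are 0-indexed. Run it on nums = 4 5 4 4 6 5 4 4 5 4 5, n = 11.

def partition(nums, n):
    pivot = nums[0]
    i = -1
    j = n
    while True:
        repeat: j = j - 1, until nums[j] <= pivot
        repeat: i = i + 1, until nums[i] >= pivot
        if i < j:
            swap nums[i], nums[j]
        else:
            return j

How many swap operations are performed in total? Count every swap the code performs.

3

pivot = nums[0] = 4; i = -1, j = 11
j→9 (nums[9]=4≤4), i→0 (nums[0]=4≥4); i<j, swap → 4 5 4 4 6 5 4 4 5 4 5
j→7 (nums[7]=4≤4), i→1 (nums[1]=5≥4); i<j, swap → 4 4 4 4 6 5 4 5 5 4 5
j→6 (nums[6]=4≤4), i→2 (nums[2]=4≥4); i<j, swap → 4 4 4 4 6 5 4 5 5 4 5
j→3, i→3; i≥j, return j=3. nums = 4 4 4 4 6 5 4 5 5 4 5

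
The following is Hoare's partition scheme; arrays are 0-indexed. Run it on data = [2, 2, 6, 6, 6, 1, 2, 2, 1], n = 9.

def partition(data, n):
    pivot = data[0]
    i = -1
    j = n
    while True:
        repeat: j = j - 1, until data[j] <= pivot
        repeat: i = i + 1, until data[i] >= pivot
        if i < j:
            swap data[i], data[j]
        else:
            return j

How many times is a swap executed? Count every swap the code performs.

4

pivot = data[0] = 2; i = -1, j = 9
j→8 (data[8]=1≤2), i→0 (data[0]=2≥2); i<j, swap → [1, 2, 6, 6, 6, 1, 2, 2, 2]
j→7 (data[7]=2≤2), i→1 (data[1]=2≥2); i<j, swap → [1, 2, 6, 6, 6, 1, 2, 2, 2]
j→6 (data[6]=2≤2), i→2 (data[2]=6≥2); i<j, swap → [1, 2, 2, 6, 6, 1, 6, 2, 2]
j→5 (data[5]=1≤2), i→3 (data[3]=6≥2); i<j, swap → [1, 2, 2, 1, 6, 6, 6, 2, 2]
j→3, i→4; i≥j, return j=3. data = [1, 2, 2, 1, 6, 6, 6, 2, 2]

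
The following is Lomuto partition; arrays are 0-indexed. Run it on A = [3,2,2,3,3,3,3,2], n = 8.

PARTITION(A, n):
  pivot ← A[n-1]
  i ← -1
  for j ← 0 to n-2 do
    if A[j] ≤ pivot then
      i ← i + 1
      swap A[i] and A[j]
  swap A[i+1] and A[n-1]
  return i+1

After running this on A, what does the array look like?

[2,2,2,3,3,3,3,3]

pivot=2, i=-1
j=0: 3>2, skip
j=1: 2≤2, i=0, swap(0,1) ⇒ [2,3,2,3,3,3,3,2]
j=2: 2≤2, i=1, swap(1,2) ⇒ [2,2,3,3,3,3,3,2]
j=3: 3>2, skip
j=4: 3>2, skip
j=5: 3>2, skip
j=6: 3>2, skip
swap(2,7) ⇒ [2,2,2,3,3,3,3,3]; return 2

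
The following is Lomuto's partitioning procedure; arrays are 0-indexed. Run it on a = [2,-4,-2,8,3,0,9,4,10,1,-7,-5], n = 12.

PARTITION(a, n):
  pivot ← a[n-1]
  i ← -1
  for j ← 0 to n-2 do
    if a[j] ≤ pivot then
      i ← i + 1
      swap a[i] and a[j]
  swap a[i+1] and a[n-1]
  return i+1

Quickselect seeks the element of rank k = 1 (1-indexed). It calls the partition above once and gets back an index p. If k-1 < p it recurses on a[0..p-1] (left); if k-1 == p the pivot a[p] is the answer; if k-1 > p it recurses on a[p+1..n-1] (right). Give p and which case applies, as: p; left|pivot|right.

pivot=-5, i=-1
j=0: 2>-5, skip
j=1: -4>-5, skip
j=2: -2>-5, skip
j=3: 8>-5, skip
j=4: 3>-5, skip
j=5: 0>-5, skip
j=6: 9>-5, skip
j=7: 4>-5, skip
j=8: 10>-5, skip
j=9: 1>-5, skip
j=10: -7≤-5, i=0, swap(0,10) ⇒ [-7,-4,-2,8,3,0,9,4,10,1,2,-5]
swap(1,11) ⇒ [-7,-5,-2,8,3,0,9,4,10,1,2,-4]; return 1
p = 1; k-1 = 0 < 1 ⇒ left

1; left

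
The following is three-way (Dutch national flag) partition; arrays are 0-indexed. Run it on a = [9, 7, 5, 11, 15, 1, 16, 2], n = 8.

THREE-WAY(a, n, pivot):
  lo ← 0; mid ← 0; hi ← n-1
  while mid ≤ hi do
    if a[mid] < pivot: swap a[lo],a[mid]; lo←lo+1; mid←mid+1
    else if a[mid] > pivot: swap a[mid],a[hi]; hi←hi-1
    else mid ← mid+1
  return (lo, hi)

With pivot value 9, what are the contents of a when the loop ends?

[7, 5, 2, 1, 9, 16, 15, 11]

pivot = 9; lo=0, mid=0, hi=7
a[mid]=9=9: mid=1
a[mid]=7<9: swap a[0],a[1]; lo=1,mid=2 → [7, 9, 5, 11, 15, 1, 16, 2]
a[mid]=5<9: swap a[1],a[2]; lo=2,mid=3 → [7, 5, 9, 11, 15, 1, 16, 2]
a[mid]=11>9: swap a[3],a[7]; hi=6 → [7, 5, 9, 2, 15, 1, 16, 11]
a[mid]=2<9: swap a[2],a[3]; lo=3,mid=4 → [7, 5, 2, 9, 15, 1, 16, 11]
a[mid]=15>9: swap a[4],a[6]; hi=5 → [7, 5, 2, 9, 16, 1, 15, 11]
a[mid]=16>9: swap a[4],a[5]; hi=4 → [7, 5, 2, 9, 1, 16, 15, 11]
a[mid]=1<9: swap a[3],a[4]; lo=4,mid=5 → [7, 5, 2, 1, 9, 16, 15, 11]
end: lo=4, hi=4; a = [7, 5, 2, 1, 9, 16, 15, 11]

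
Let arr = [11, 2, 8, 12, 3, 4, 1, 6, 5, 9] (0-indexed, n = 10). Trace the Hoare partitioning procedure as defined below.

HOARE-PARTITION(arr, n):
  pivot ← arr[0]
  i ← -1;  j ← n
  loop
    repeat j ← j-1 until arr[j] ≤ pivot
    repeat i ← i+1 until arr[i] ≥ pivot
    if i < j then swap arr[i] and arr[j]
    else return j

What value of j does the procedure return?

7

pivot = arr[0] = 11; i = -1, j = 10
j→9 (arr[9]=9≤11), i→0 (arr[0]=11≥11); i<j, swap → [9, 2, 8, 12, 3, 4, 1, 6, 5, 11]
j→8 (arr[8]=5≤11), i→3 (arr[3]=12≥11); i<j, swap → [9, 2, 8, 5, 3, 4, 1, 6, 12, 11]
j→7, i→8; i≥j, return j=7. arr = [9, 2, 8, 5, 3, 4, 1, 6, 12, 11]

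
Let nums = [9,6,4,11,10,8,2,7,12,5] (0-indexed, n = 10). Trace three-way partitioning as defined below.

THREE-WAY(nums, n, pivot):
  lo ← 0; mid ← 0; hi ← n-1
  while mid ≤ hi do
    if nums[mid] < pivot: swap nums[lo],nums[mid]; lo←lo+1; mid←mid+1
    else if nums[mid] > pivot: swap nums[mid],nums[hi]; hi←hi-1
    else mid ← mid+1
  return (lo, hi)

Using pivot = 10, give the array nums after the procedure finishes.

pivot = 10; lo=0, mid=0, hi=9
nums[mid]=9<10: swap nums[0],nums[0]; lo=1,mid=1 → [9,6,4,11,10,8,2,7,12,5]
nums[mid]=6<10: swap nums[1],nums[1]; lo=2,mid=2 → [9,6,4,11,10,8,2,7,12,5]
nums[mid]=4<10: swap nums[2],nums[2]; lo=3,mid=3 → [9,6,4,11,10,8,2,7,12,5]
nums[mid]=11>10: swap nums[3],nums[9]; hi=8 → [9,6,4,5,10,8,2,7,12,11]
nums[mid]=5<10: swap nums[3],nums[3]; lo=4,mid=4 → [9,6,4,5,10,8,2,7,12,11]
nums[mid]=10=10: mid=5
nums[mid]=8<10: swap nums[4],nums[5]; lo=5,mid=6 → [9,6,4,5,8,10,2,7,12,11]
nums[mid]=2<10: swap nums[5],nums[6]; lo=6,mid=7 → [9,6,4,5,8,2,10,7,12,11]
nums[mid]=7<10: swap nums[6],nums[7]; lo=7,mid=8 → [9,6,4,5,8,2,7,10,12,11]
nums[mid]=12>10: swap nums[8],nums[8]; hi=7 → [9,6,4,5,8,2,7,10,12,11]
end: lo=7, hi=7; nums = [9,6,4,5,8,2,7,10,12,11]

[9,6,4,5,8,2,7,10,12,11]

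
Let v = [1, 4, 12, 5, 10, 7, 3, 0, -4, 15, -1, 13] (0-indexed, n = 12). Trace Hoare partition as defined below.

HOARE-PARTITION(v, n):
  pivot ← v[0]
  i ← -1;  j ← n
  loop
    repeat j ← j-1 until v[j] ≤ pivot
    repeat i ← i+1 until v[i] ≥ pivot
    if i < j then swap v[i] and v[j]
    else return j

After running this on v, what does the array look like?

[-1, -4, 0, 5, 10, 7, 3, 12, 4, 15, 1, 13]

pivot = v[0] = 1; i = -1, j = 12
j→10 (v[10]=-1≤1), i→0 (v[0]=1≥1); i<j, swap → [-1, 4, 12, 5, 10, 7, 3, 0, -4, 15, 1, 13]
j→8 (v[8]=-4≤1), i→1 (v[1]=4≥1); i<j, swap → [-1, -4, 12, 5, 10, 7, 3, 0, 4, 15, 1, 13]
j→7 (v[7]=0≤1), i→2 (v[2]=12≥1); i<j, swap → [-1, -4, 0, 5, 10, 7, 3, 12, 4, 15, 1, 13]
j→2, i→3; i≥j, return j=2. v = [-1, -4, 0, 5, 10, 7, 3, 12, 4, 15, 1, 13]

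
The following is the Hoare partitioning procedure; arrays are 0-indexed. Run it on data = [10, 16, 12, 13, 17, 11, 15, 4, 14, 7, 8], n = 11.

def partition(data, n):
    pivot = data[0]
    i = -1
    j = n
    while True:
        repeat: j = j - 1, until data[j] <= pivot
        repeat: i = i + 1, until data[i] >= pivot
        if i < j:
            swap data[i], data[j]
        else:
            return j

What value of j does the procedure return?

2

pivot=10
j stops at 10 (8), i stops at 0 (10); swap ⇒ [8, 16, 12, 13, 17, 11, 15, 4, 14, 7, 10]
j stops at 9 (7), i stops at 1 (16); swap ⇒ [8, 7, 12, 13, 17, 11, 15, 4, 14, 16, 10]
j stops at 7 (4), i stops at 2 (12); swap ⇒ [8, 7, 4, 13, 17, 11, 15, 12, 14, 16, 10]
j stops at 2, i stops at 3; i≥j ⇒ return 2. data=[8, 7, 4, 13, 17, 11, 15, 12, 14, 16, 10]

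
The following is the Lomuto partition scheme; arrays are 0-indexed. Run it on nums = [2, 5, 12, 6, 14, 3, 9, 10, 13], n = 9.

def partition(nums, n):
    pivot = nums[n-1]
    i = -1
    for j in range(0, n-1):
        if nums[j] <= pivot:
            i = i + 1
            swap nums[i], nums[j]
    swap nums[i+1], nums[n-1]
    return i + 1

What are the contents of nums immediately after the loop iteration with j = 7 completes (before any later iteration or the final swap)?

pivot = nums[8] = 13; i = -1
j=0: nums[0]=2 ≤ 13 → i=0, swap nums[0],nums[0] (no change) → [2, 5, 12, 6, 14, 3, 9, 10, 13]
j=1: nums[1]=5 ≤ 13 → i=1, swap nums[1],nums[1] (no change) → [2, 5, 12, 6, 14, 3, 9, 10, 13]
j=2: nums[2]=12 ≤ 13 → i=2, swap nums[2],nums[2] (no change) → [2, 5, 12, 6, 14, 3, 9, 10, 13]
j=3: nums[3]=6 ≤ 13 → i=3, swap nums[3],nums[3] (no change) → [2, 5, 12, 6, 14, 3, 9, 10, 13]
j=4: nums[4]=14 > 13 → no swap
j=5: nums[5]=3 ≤ 13 → i=4, swap nums[4],nums[5] → [2, 5, 12, 6, 3, 14, 9, 10, 13]
j=6: nums[6]=9 ≤ 13 → i=5, swap nums[5],nums[6] → [2, 5, 12, 6, 3, 9, 14, 10, 13]
j=7: nums[7]=10 ≤ 13 → i=6, swap nums[6],nums[7] → [2, 5, 12, 6, 3, 9, 10, 14, 13]
(after j=7) nums = [2, 5, 12, 6, 3, 9, 10, 14, 13]

[2, 5, 12, 6, 3, 9, 10, 14, 13]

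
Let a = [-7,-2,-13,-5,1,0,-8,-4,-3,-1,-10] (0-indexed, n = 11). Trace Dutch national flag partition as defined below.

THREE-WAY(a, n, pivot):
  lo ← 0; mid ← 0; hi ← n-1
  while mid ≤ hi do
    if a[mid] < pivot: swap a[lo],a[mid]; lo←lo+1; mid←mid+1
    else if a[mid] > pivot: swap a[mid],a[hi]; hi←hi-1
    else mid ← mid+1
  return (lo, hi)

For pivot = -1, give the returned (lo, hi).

pivot = -1; lo=0, mid=0, hi=10
a[mid]=-7<-1: swap a[0],a[0]; lo=1,mid=1 → [-7,-2,-13,-5,1,0,-8,-4,-3,-1,-10]
a[mid]=-2<-1: swap a[1],a[1]; lo=2,mid=2 → [-7,-2,-13,-5,1,0,-8,-4,-3,-1,-10]
a[mid]=-13<-1: swap a[2],a[2]; lo=3,mid=3 → [-7,-2,-13,-5,1,0,-8,-4,-3,-1,-10]
a[mid]=-5<-1: swap a[3],a[3]; lo=4,mid=4 → [-7,-2,-13,-5,1,0,-8,-4,-3,-1,-10]
a[mid]=1>-1: swap a[4],a[10]; hi=9 → [-7,-2,-13,-5,-10,0,-8,-4,-3,-1,1]
a[mid]=-10<-1: swap a[4],a[4]; lo=5,mid=5 → [-7,-2,-13,-5,-10,0,-8,-4,-3,-1,1]
a[mid]=0>-1: swap a[5],a[9]; hi=8 → [-7,-2,-13,-5,-10,-1,-8,-4,-3,0,1]
a[mid]=-1=-1: mid=6
a[mid]=-8<-1: swap a[5],a[6]; lo=6,mid=7 → [-7,-2,-13,-5,-10,-8,-1,-4,-3,0,1]
a[mid]=-4<-1: swap a[6],a[7]; lo=7,mid=8 → [-7,-2,-13,-5,-10,-8,-4,-1,-3,0,1]
a[mid]=-3<-1: swap a[7],a[8]; lo=8,mid=9 → [-7,-2,-13,-5,-10,-8,-4,-3,-1,0,1]
end: lo=8, hi=8; a = [-7,-2,-13,-5,-10,-8,-4,-3,-1,0,1]

(8, 8)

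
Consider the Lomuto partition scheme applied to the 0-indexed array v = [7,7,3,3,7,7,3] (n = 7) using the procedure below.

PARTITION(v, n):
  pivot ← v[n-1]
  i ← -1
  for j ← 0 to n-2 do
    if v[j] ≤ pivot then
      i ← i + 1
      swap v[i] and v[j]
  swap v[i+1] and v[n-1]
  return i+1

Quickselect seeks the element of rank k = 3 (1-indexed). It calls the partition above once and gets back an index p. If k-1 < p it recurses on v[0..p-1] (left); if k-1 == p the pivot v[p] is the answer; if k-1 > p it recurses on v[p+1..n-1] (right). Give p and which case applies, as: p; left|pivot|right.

2; pivot

pivot = v[6] = 3; i = -1
j=0: v[0]=7 > 3 → no swap
j=1: v[1]=7 > 3 → no swap
j=2: v[2]=3 ≤ 3 → i=0, swap v[0],v[2] → [3,7,7,3,7,7,3]
j=3: v[3]=3 ≤ 3 → i=1, swap v[1],v[3] → [3,3,7,7,7,7,3]
j=4: v[4]=7 > 3 → no swap
j=5: v[5]=7 > 3 → no swap
final swap v[2],v[6] → [3,3,3,7,7,7,7]; return 2
p = 2; k-1 = 2 == 2 ⇒ pivot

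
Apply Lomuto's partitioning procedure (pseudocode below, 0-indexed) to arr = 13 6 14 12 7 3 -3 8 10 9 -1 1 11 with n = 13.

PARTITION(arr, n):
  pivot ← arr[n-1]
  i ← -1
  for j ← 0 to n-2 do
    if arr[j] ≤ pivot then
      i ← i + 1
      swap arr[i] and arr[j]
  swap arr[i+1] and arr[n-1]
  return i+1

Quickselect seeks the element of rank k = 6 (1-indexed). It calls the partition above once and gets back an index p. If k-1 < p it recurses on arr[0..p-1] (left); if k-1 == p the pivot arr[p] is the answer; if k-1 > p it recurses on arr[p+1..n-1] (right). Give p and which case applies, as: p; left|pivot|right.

pivot = arr[12] = 11; i = -1
j=0: arr[0]=13 > 11 → no swap
j=1: arr[1]=6 ≤ 11 → i=0, swap arr[0],arr[1] → 6 13 14 12 7 3 -3 8 10 9 -1 1 11
j=2: arr[2]=14 > 11 → no swap
j=3: arr[3]=12 > 11 → no swap
j=4: arr[4]=7 ≤ 11 → i=1, swap arr[1],arr[4] → 6 7 14 12 13 3 -3 8 10 9 -1 1 11
j=5: arr[5]=3 ≤ 11 → i=2, swap arr[2],arr[5] → 6 7 3 12 13 14 -3 8 10 9 -1 1 11
j=6: arr[6]=-3 ≤ 11 → i=3, swap arr[3],arr[6] → 6 7 3 -3 13 14 12 8 10 9 -1 1 11
j=7: arr[7]=8 ≤ 11 → i=4, swap arr[4],arr[7] → 6 7 3 -3 8 14 12 13 10 9 -1 1 11
j=8: arr[8]=10 ≤ 11 → i=5, swap arr[5],arr[8] → 6 7 3 -3 8 10 12 13 14 9 -1 1 11
j=9: arr[9]=9 ≤ 11 → i=6, swap arr[6],arr[9] → 6 7 3 -3 8 10 9 13 14 12 -1 1 11
j=10: arr[10]=-1 ≤ 11 → i=7, swap arr[7],arr[10] → 6 7 3 -3 8 10 9 -1 14 12 13 1 11
j=11: arr[11]=1 ≤ 11 → i=8, swap arr[8],arr[11] → 6 7 3 -3 8 10 9 -1 1 12 13 14 11
final swap arr[9],arr[12] → 6 7 3 -3 8 10 9 -1 1 11 13 14 12; return 9
p = 9; k-1 = 5 < 9 ⇒ left

9; left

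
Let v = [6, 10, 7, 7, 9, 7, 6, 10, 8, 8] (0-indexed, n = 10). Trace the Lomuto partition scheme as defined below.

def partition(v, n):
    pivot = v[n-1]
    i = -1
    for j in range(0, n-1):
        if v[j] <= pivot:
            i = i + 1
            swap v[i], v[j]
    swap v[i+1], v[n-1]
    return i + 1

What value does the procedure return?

6

pivot=8, i=-1
j=0: 6≤8, i=0, swap(0,0) ⇒ [6, 10, 7, 7, 9, 7, 6, 10, 8, 8]
j=1: 10>8, skip
j=2: 7≤8, i=1, swap(1,2) ⇒ [6, 7, 10, 7, 9, 7, 6, 10, 8, 8]
j=3: 7≤8, i=2, swap(2,3) ⇒ [6, 7, 7, 10, 9, 7, 6, 10, 8, 8]
j=4: 9>8, skip
j=5: 7≤8, i=3, swap(3,5) ⇒ [6, 7, 7, 7, 9, 10, 6, 10, 8, 8]
j=6: 6≤8, i=4, swap(4,6) ⇒ [6, 7, 7, 7, 6, 10, 9, 10, 8, 8]
j=7: 10>8, skip
j=8: 8≤8, i=5, swap(5,8) ⇒ [6, 7, 7, 7, 6, 8, 9, 10, 10, 8]
swap(6,9) ⇒ [6, 7, 7, 7, 6, 8, 8, 10, 10, 9]; return 6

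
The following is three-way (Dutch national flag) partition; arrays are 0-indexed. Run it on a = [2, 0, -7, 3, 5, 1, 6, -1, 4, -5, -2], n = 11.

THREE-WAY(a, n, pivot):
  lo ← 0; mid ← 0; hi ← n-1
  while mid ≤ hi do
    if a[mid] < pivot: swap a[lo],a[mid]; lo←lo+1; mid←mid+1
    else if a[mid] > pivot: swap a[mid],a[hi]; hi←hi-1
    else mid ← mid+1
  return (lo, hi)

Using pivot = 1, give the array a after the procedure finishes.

[-2, 0, -7, -5, -1, 1, 6, 4, 5, 3, 2]

lo=0 mid=0 hi=10
2>1: swap(0,10), hi=9 ⇒ [-2, 0, -7, 3, 5, 1, 6, -1, 4, -5, 2]
-2<1: swap(0,0), lo=1 mid=1 ⇒ [-2, 0, -7, 3, 5, 1, 6, -1, 4, -5, 2]
0<1: swap(1,1), lo=2 mid=2 ⇒ [-2, 0, -7, 3, 5, 1, 6, -1, 4, -5, 2]
-7<1: swap(2,2), lo=3 mid=3 ⇒ [-2, 0, -7, 3, 5, 1, 6, -1, 4, -5, 2]
3>1: swap(3,9), hi=8 ⇒ [-2, 0, -7, -5, 5, 1, 6, -1, 4, 3, 2]
-5<1: swap(3,3), lo=4 mid=4 ⇒ [-2, 0, -7, -5, 5, 1, 6, -1, 4, 3, 2]
5>1: swap(4,8), hi=7 ⇒ [-2, 0, -7, -5, 4, 1, 6, -1, 5, 3, 2]
4>1: swap(4,7), hi=6 ⇒ [-2, 0, -7, -5, -1, 1, 6, 4, 5, 3, 2]
-1<1: swap(4,4), lo=5 mid=5 ⇒ [-2, 0, -7, -5, -1, 1, 6, 4, 5, 3, 2]
1=1: mid=6
6>1: swap(6,6), hi=5 ⇒ [-2, 0, -7, -5, -1, 1, 6, 4, 5, 3, 2]
done. lo=5 hi=5; a=[-2, 0, -7, -5, -1, 1, 6, 4, 5, 3, 2]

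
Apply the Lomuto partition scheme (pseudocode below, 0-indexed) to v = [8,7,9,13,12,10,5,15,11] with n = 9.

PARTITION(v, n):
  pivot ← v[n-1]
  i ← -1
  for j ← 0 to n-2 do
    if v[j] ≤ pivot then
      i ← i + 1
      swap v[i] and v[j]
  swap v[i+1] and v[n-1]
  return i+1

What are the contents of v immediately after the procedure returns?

[8,7,9,10,5,11,12,15,13]

pivot = v[8] = 11; i = -1
j=0: v[0]=8 ≤ 11 → i=0, swap v[0],v[0] (no change) → [8,7,9,13,12,10,5,15,11]
j=1: v[1]=7 ≤ 11 → i=1, swap v[1],v[1] (no change) → [8,7,9,13,12,10,5,15,11]
j=2: v[2]=9 ≤ 11 → i=2, swap v[2],v[2] (no change) → [8,7,9,13,12,10,5,15,11]
j=3: v[3]=13 > 11 → no swap
j=4: v[4]=12 > 11 → no swap
j=5: v[5]=10 ≤ 11 → i=3, swap v[3],v[5] → [8,7,9,10,12,13,5,15,11]
j=6: v[6]=5 ≤ 11 → i=4, swap v[4],v[6] → [8,7,9,10,5,13,12,15,11]
j=7: v[7]=15 > 11 → no swap
final swap v[5],v[8] → [8,7,9,10,5,11,12,15,13]; return 5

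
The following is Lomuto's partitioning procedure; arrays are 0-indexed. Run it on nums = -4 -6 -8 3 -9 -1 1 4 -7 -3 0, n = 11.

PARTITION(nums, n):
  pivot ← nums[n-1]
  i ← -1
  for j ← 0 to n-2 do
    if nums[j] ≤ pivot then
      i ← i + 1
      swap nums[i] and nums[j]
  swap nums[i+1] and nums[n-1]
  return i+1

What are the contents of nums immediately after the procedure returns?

pivot=0, i=-1
j=0: -4≤0, i=0, swap(0,0) ⇒ -4 -6 -8 3 -9 -1 1 4 -7 -3 0
j=1: -6≤0, i=1, swap(1,1) ⇒ -4 -6 -8 3 -9 -1 1 4 -7 -3 0
j=2: -8≤0, i=2, swap(2,2) ⇒ -4 -6 -8 3 -9 -1 1 4 -7 -3 0
j=3: 3>0, skip
j=4: -9≤0, i=3, swap(3,4) ⇒ -4 -6 -8 -9 3 -1 1 4 -7 -3 0
j=5: -1≤0, i=4, swap(4,5) ⇒ -4 -6 -8 -9 -1 3 1 4 -7 -3 0
j=6: 1>0, skip
j=7: 4>0, skip
j=8: -7≤0, i=5, swap(5,8) ⇒ -4 -6 -8 -9 -1 -7 1 4 3 -3 0
j=9: -3≤0, i=6, swap(6,9) ⇒ -4 -6 -8 -9 -1 -7 -3 4 3 1 0
swap(7,10) ⇒ -4 -6 -8 -9 -1 -7 -3 0 3 1 4; return 7

-4 -6 -8 -9 -1 -7 -3 0 3 1 4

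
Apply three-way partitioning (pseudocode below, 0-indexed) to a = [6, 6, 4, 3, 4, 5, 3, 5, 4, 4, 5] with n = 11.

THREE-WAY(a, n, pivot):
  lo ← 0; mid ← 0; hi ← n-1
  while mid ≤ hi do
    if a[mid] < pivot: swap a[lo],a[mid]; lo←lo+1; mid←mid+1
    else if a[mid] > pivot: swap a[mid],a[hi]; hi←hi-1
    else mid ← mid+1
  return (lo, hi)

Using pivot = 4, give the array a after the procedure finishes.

lo=0 mid=0 hi=10
6>4: swap(0,10), hi=9 ⇒ [5, 6, 4, 3, 4, 5, 3, 5, 4, 4, 6]
5>4: swap(0,9), hi=8 ⇒ [4, 6, 4, 3, 4, 5, 3, 5, 4, 5, 6]
4=4: mid=1
6>4: swap(1,8), hi=7 ⇒ [4, 4, 4, 3, 4, 5, 3, 5, 6, 5, 6]
4=4: mid=2
4=4: mid=3
3<4: swap(0,3), lo=1 mid=4 ⇒ [3, 4, 4, 4, 4, 5, 3, 5, 6, 5, 6]
4=4: mid=5
5>4: swap(5,7), hi=6 ⇒ [3, 4, 4, 4, 4, 5, 3, 5, 6, 5, 6]
5>4: swap(5,6), hi=5 ⇒ [3, 4, 4, 4, 4, 3, 5, 5, 6, 5, 6]
3<4: swap(1,5), lo=2 mid=6 ⇒ [3, 3, 4, 4, 4, 4, 5, 5, 6, 5, 6]
done. lo=2 hi=5; a=[3, 3, 4, 4, 4, 4, 5, 5, 6, 5, 6]

[3, 3, 4, 4, 4, 4, 5, 5, 6, 5, 6]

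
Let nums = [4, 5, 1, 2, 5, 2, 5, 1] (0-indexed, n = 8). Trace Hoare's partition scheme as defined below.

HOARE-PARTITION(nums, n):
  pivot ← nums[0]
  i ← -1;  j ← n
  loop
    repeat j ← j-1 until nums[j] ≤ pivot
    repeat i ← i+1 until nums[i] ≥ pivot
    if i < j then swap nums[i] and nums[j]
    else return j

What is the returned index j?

pivot=4
j stops at 7 (1), i stops at 0 (4); swap ⇒ [1, 5, 1, 2, 5, 2, 5, 4]
j stops at 5 (2), i stops at 1 (5); swap ⇒ [1, 2, 1, 2, 5, 5, 5, 4]
j stops at 3, i stops at 4; i≥j ⇒ return 3. nums=[1, 2, 1, 2, 5, 5, 5, 4]

3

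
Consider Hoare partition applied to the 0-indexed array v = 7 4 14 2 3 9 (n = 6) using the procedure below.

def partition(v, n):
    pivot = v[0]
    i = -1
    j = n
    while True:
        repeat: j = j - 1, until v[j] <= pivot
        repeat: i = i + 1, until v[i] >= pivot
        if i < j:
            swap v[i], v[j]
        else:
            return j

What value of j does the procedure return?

pivot=7
j stops at 4 (3), i stops at 0 (7); swap ⇒ 3 4 14 2 7 9
j stops at 3 (2), i stops at 2 (14); swap ⇒ 3 4 2 14 7 9
j stops at 2, i stops at 3; i≥j ⇒ return 2. v=3 4 2 14 7 9

2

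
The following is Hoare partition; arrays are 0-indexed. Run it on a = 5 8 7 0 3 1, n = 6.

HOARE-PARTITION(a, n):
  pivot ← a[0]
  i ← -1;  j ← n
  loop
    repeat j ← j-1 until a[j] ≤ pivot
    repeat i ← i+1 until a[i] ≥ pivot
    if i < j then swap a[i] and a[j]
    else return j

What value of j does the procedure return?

2

pivot = a[0] = 5; i = -1, j = 6
j→5 (a[5]=1≤5), i→0 (a[0]=5≥5); i<j, swap → 1 8 7 0 3 5
j→4 (a[4]=3≤5), i→1 (a[1]=8≥5); i<j, swap → 1 3 7 0 8 5
j→3 (a[3]=0≤5), i→2 (a[2]=7≥5); i<j, swap → 1 3 0 7 8 5
j→2, i→3; i≥j, return j=2. a = 1 3 0 7 8 5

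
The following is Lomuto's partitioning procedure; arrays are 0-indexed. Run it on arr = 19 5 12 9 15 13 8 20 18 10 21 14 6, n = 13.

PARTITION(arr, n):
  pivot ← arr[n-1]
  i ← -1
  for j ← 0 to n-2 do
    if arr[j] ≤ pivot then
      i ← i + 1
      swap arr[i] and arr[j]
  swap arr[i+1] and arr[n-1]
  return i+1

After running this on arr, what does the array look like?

pivot=6, i=-1
j=0: 19>6, skip
j=1: 5≤6, i=0, swap(0,1) ⇒ 5 19 12 9 15 13 8 20 18 10 21 14 6
j=2: 12>6, skip
j=3: 9>6, skip
j=4: 15>6, skip
j=5: 13>6, skip
j=6: 8>6, skip
j=7: 20>6, skip
j=8: 18>6, skip
j=9: 10>6, skip
j=10: 21>6, skip
j=11: 14>6, skip
swap(1,12) ⇒ 5 6 12 9 15 13 8 20 18 10 21 14 19; return 1

5 6 12 9 15 13 8 20 18 10 21 14 19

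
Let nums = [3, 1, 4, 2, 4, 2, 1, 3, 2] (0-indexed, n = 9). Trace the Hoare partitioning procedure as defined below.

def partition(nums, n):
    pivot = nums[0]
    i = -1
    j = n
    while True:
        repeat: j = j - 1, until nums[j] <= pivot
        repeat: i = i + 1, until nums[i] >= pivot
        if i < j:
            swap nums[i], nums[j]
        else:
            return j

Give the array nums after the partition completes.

pivot = nums[0] = 3; i = -1, j = 9
j→8 (nums[8]=2≤3), i→0 (nums[0]=3≥3); i<j, swap → [2, 1, 4, 2, 4, 2, 1, 3, 3]
j→7 (nums[7]=3≤3), i→2 (nums[2]=4≥3); i<j, swap → [2, 1, 3, 2, 4, 2, 1, 4, 3]
j→6 (nums[6]=1≤3), i→4 (nums[4]=4≥3); i<j, swap → [2, 1, 3, 2, 1, 2, 4, 4, 3]
j→5, i→6; i≥j, return j=5. nums = [2, 1, 3, 2, 1, 2, 4, 4, 3]

[2, 1, 3, 2, 1, 2, 4, 4, 3]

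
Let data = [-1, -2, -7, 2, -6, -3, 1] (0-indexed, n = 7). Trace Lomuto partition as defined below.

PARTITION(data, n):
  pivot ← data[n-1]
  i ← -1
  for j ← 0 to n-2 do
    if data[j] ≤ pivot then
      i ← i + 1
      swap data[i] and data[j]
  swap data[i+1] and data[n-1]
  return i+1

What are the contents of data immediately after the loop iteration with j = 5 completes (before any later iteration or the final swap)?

pivot = data[6] = 1; i = -1
j=0: data[0]=-1 ≤ 1 → i=0, swap data[0],data[0] (no change) → [-1, -2, -7, 2, -6, -3, 1]
j=1: data[1]=-2 ≤ 1 → i=1, swap data[1],data[1] (no change) → [-1, -2, -7, 2, -6, -3, 1]
j=2: data[2]=-7 ≤ 1 → i=2, swap data[2],data[2] (no change) → [-1, -2, -7, 2, -6, -3, 1]
j=3: data[3]=2 > 1 → no swap
j=4: data[4]=-6 ≤ 1 → i=3, swap data[3],data[4] → [-1, -2, -7, -6, 2, -3, 1]
j=5: data[5]=-3 ≤ 1 → i=4, swap data[4],data[5] → [-1, -2, -7, -6, -3, 2, 1]
(after j=5) data = [-1, -2, -7, -6, -3, 2, 1]

[-1, -2, -7, -6, -3, 2, 1]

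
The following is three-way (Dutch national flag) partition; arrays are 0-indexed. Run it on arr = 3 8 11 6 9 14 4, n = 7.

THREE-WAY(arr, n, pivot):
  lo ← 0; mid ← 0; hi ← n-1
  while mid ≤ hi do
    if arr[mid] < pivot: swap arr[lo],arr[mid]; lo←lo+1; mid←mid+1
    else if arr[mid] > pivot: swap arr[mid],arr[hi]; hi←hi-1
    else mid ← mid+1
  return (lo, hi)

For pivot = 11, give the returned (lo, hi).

(5, 5)

lo=0 mid=0 hi=6
3<11: swap(0,0), lo=1 mid=1 ⇒ 3 8 11 6 9 14 4
8<11: swap(1,1), lo=2 mid=2 ⇒ 3 8 11 6 9 14 4
11=11: mid=3
6<11: swap(2,3), lo=3 mid=4 ⇒ 3 8 6 11 9 14 4
9<11: swap(3,4), lo=4 mid=5 ⇒ 3 8 6 9 11 14 4
14>11: swap(5,6), hi=5 ⇒ 3 8 6 9 11 4 14
4<11: swap(4,5), lo=5 mid=6 ⇒ 3 8 6 9 4 11 14
done. lo=5 hi=5; arr=3 8 6 9 4 11 14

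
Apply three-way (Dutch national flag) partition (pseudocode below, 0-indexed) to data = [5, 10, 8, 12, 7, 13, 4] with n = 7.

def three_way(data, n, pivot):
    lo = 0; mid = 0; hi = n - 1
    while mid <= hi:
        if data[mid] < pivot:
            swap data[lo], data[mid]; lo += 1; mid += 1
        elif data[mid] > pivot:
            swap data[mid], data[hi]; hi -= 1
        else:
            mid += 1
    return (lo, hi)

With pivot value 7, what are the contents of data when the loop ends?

[5, 4, 7, 12, 13, 8, 10]

pivot = 7; lo=0, mid=0, hi=6
data[mid]=5<7: swap data[0],data[0]; lo=1,mid=1 → [5, 10, 8, 12, 7, 13, 4]
data[mid]=10>7: swap data[1],data[6]; hi=5 → [5, 4, 8, 12, 7, 13, 10]
data[mid]=4<7: swap data[1],data[1]; lo=2,mid=2 → [5, 4, 8, 12, 7, 13, 10]
data[mid]=8>7: swap data[2],data[5]; hi=4 → [5, 4, 13, 12, 7, 8, 10]
data[mid]=13>7: swap data[2],data[4]; hi=3 → [5, 4, 7, 12, 13, 8, 10]
data[mid]=7=7: mid=3
data[mid]=12>7: swap data[3],data[3]; hi=2 → [5, 4, 7, 12, 13, 8, 10]
end: lo=2, hi=2; data = [5, 4, 7, 12, 13, 8, 10]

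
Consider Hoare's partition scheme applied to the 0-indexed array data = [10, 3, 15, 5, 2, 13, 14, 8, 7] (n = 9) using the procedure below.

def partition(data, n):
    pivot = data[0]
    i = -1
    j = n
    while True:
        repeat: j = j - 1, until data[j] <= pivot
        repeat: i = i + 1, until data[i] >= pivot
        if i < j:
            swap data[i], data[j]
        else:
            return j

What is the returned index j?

pivot=10
j stops at 8 (7), i stops at 0 (10); swap ⇒ [7, 3, 15, 5, 2, 13, 14, 8, 10]
j stops at 7 (8), i stops at 2 (15); swap ⇒ [7, 3, 8, 5, 2, 13, 14, 15, 10]
j stops at 4, i stops at 5; i≥j ⇒ return 4. data=[7, 3, 8, 5, 2, 13, 14, 15, 10]

4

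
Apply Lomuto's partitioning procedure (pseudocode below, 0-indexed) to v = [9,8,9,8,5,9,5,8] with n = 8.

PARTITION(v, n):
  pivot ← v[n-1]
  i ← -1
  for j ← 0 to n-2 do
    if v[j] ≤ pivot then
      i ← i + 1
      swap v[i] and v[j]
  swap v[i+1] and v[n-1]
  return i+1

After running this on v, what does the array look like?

[8,8,5,5,8,9,9,9]

pivot = v[7] = 8; i = -1
j=0: v[0]=9 > 8 → no swap
j=1: v[1]=8 ≤ 8 → i=0, swap v[0],v[1] → [8,9,9,8,5,9,5,8]
j=2: v[2]=9 > 8 → no swap
j=3: v[3]=8 ≤ 8 → i=1, swap v[1],v[3] → [8,8,9,9,5,9,5,8]
j=4: v[4]=5 ≤ 8 → i=2, swap v[2],v[4] → [8,8,5,9,9,9,5,8]
j=5: v[5]=9 > 8 → no swap
j=6: v[6]=5 ≤ 8 → i=3, swap v[3],v[6] → [8,8,5,5,9,9,9,8]
final swap v[4],v[7] → [8,8,5,5,8,9,9,9]; return 4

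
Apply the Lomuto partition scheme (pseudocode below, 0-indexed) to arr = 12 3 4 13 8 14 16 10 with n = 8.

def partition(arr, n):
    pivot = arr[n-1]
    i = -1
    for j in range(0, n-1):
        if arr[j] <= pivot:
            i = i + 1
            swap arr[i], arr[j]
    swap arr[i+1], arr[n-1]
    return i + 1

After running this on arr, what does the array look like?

pivot=10, i=-1
j=0: 12>10, skip
j=1: 3≤10, i=0, swap(0,1) ⇒ 3 12 4 13 8 14 16 10
j=2: 4≤10, i=1, swap(1,2) ⇒ 3 4 12 13 8 14 16 10
j=3: 13>10, skip
j=4: 8≤10, i=2, swap(2,4) ⇒ 3 4 8 13 12 14 16 10
j=5: 14>10, skip
j=6: 16>10, skip
swap(3,7) ⇒ 3 4 8 10 12 14 16 13; return 3

3 4 8 10 12 14 16 13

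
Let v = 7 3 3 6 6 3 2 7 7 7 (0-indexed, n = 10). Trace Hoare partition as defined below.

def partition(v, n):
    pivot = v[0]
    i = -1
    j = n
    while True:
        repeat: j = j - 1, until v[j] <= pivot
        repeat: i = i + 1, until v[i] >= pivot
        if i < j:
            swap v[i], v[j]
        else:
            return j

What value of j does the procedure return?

pivot=7
j stops at 9 (7), i stops at 0 (7); swap ⇒ 7 3 3 6 6 3 2 7 7 7
j stops at 8 (7), i stops at 7 (7); swap ⇒ 7 3 3 6 6 3 2 7 7 7
j stops at 7, i stops at 8; i≥j ⇒ return 7. v=7 3 3 6 6 3 2 7 7 7

7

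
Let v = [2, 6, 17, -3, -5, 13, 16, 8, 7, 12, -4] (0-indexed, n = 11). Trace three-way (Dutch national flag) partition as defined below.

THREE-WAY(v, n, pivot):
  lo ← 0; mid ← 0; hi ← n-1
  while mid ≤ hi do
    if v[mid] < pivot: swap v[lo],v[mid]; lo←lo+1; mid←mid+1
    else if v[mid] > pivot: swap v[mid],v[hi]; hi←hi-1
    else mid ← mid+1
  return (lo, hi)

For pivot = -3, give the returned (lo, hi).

(2, 2)

pivot = -3; lo=0, mid=0, hi=10
v[mid]=2>-3: swap v[0],v[10]; hi=9 → [-4, 6, 17, -3, -5, 13, 16, 8, 7, 12, 2]
v[mid]=-4<-3: swap v[0],v[0]; lo=1,mid=1 → [-4, 6, 17, -3, -5, 13, 16, 8, 7, 12, 2]
v[mid]=6>-3: swap v[1],v[9]; hi=8 → [-4, 12, 17, -3, -5, 13, 16, 8, 7, 6, 2]
v[mid]=12>-3: swap v[1],v[8]; hi=7 → [-4, 7, 17, -3, -5, 13, 16, 8, 12, 6, 2]
v[mid]=7>-3: swap v[1],v[7]; hi=6 → [-4, 8, 17, -3, -5, 13, 16, 7, 12, 6, 2]
v[mid]=8>-3: swap v[1],v[6]; hi=5 → [-4, 16, 17, -3, -5, 13, 8, 7, 12, 6, 2]
v[mid]=16>-3: swap v[1],v[5]; hi=4 → [-4, 13, 17, -3, -5, 16, 8, 7, 12, 6, 2]
v[mid]=13>-3: swap v[1],v[4]; hi=3 → [-4, -5, 17, -3, 13, 16, 8, 7, 12, 6, 2]
v[mid]=-5<-3: swap v[1],v[1]; lo=2,mid=2 → [-4, -5, 17, -3, 13, 16, 8, 7, 12, 6, 2]
v[mid]=17>-3: swap v[2],v[3]; hi=2 → [-4, -5, -3, 17, 13, 16, 8, 7, 12, 6, 2]
v[mid]=-3=-3: mid=3
end: lo=2, hi=2; v = [-4, -5, -3, 17, 13, 16, 8, 7, 12, 6, 2]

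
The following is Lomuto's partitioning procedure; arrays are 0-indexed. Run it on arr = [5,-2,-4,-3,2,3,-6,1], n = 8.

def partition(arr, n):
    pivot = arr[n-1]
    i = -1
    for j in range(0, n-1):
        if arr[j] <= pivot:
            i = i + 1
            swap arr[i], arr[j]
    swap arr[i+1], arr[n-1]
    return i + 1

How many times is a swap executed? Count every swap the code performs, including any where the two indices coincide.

5

pivot = arr[7] = 1; i = -1
j=0: arr[0]=5 > 1 → no swap
j=1: arr[1]=-2 ≤ 1 → i=0, swap arr[0],arr[1] → [-2,5,-4,-3,2,3,-6,1]
j=2: arr[2]=-4 ≤ 1 → i=1, swap arr[1],arr[2] → [-2,-4,5,-3,2,3,-6,1]
j=3: arr[3]=-3 ≤ 1 → i=2, swap arr[2],arr[3] → [-2,-4,-3,5,2,3,-6,1]
j=4: arr[4]=2 > 1 → no swap
j=5: arr[5]=3 > 1 → no swap
j=6: arr[6]=-6 ≤ 1 → i=3, swap arr[3],arr[6] → [-2,-4,-3,-6,2,3,5,1]
final swap arr[4],arr[7] → [-2,-4,-3,-6,1,3,5,2]; return 4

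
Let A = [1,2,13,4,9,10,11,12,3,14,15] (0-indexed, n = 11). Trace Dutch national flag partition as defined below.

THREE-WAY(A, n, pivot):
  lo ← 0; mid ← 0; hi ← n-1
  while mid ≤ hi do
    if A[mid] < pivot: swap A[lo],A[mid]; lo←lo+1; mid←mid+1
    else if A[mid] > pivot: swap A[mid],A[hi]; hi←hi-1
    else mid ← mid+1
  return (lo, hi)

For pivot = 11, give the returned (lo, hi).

lo=0 mid=0 hi=10
1<11: swap(0,0), lo=1 mid=1 ⇒ [1,2,13,4,9,10,11,12,3,14,15]
2<11: swap(1,1), lo=2 mid=2 ⇒ [1,2,13,4,9,10,11,12,3,14,15]
13>11: swap(2,10), hi=9 ⇒ [1,2,15,4,9,10,11,12,3,14,13]
15>11: swap(2,9), hi=8 ⇒ [1,2,14,4,9,10,11,12,3,15,13]
14>11: swap(2,8), hi=7 ⇒ [1,2,3,4,9,10,11,12,14,15,13]
3<11: swap(2,2), lo=3 mid=3 ⇒ [1,2,3,4,9,10,11,12,14,15,13]
4<11: swap(3,3), lo=4 mid=4 ⇒ [1,2,3,4,9,10,11,12,14,15,13]
9<11: swap(4,4), lo=5 mid=5 ⇒ [1,2,3,4,9,10,11,12,14,15,13]
10<11: swap(5,5), lo=6 mid=6 ⇒ [1,2,3,4,9,10,11,12,14,15,13]
11=11: mid=7
12>11: swap(7,7), hi=6 ⇒ [1,2,3,4,9,10,11,12,14,15,13]
done. lo=6 hi=6; A=[1,2,3,4,9,10,11,12,14,15,13]

(6, 6)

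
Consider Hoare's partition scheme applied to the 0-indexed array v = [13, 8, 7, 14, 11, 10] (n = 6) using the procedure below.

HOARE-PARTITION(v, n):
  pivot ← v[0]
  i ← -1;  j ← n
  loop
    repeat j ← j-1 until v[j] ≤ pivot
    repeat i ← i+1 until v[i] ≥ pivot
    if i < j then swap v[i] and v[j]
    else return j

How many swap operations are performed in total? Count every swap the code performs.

2

pivot=13
j stops at 5 (10), i stops at 0 (13); swap ⇒ [10, 8, 7, 14, 11, 13]
j stops at 4 (11), i stops at 3 (14); swap ⇒ [10, 8, 7, 11, 14, 13]
j stops at 3, i stops at 4; i≥j ⇒ return 3. v=[10, 8, 7, 11, 14, 13]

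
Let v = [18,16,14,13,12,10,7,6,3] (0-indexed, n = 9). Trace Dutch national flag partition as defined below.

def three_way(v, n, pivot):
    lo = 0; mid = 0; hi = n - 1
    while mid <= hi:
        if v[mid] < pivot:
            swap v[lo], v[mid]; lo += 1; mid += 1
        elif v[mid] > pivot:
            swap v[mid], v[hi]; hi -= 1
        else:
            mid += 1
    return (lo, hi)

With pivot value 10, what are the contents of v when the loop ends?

[3,6,7,10,12,13,14,16,18]

lo=0 mid=0 hi=8
18>10: swap(0,8), hi=7 ⇒ [3,16,14,13,12,10,7,6,18]
3<10: swap(0,0), lo=1 mid=1 ⇒ [3,16,14,13,12,10,7,6,18]
16>10: swap(1,7), hi=6 ⇒ [3,6,14,13,12,10,7,16,18]
6<10: swap(1,1), lo=2 mid=2 ⇒ [3,6,14,13,12,10,7,16,18]
14>10: swap(2,6), hi=5 ⇒ [3,6,7,13,12,10,14,16,18]
7<10: swap(2,2), lo=3 mid=3 ⇒ [3,6,7,13,12,10,14,16,18]
13>10: swap(3,5), hi=4 ⇒ [3,6,7,10,12,13,14,16,18]
10=10: mid=4
12>10: swap(4,4), hi=3 ⇒ [3,6,7,10,12,13,14,16,18]
done. lo=3 hi=3; v=[3,6,7,10,12,13,14,16,18]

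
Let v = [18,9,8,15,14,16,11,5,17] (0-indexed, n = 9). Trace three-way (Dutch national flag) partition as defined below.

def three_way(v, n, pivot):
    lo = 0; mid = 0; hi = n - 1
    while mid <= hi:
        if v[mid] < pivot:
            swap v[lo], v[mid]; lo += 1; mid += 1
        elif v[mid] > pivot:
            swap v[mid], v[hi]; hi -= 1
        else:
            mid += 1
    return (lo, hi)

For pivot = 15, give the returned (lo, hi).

pivot = 15; lo=0, mid=0, hi=8
v[mid]=18>15: swap v[0],v[8]; hi=7 → [17,9,8,15,14,16,11,5,18]
v[mid]=17>15: swap v[0],v[7]; hi=6 → [5,9,8,15,14,16,11,17,18]
v[mid]=5<15: swap v[0],v[0]; lo=1,mid=1 → [5,9,8,15,14,16,11,17,18]
v[mid]=9<15: swap v[1],v[1]; lo=2,mid=2 → [5,9,8,15,14,16,11,17,18]
v[mid]=8<15: swap v[2],v[2]; lo=3,mid=3 → [5,9,8,15,14,16,11,17,18]
v[mid]=15=15: mid=4
v[mid]=14<15: swap v[3],v[4]; lo=4,mid=5 → [5,9,8,14,15,16,11,17,18]
v[mid]=16>15: swap v[5],v[6]; hi=5 → [5,9,8,14,15,11,16,17,18]
v[mid]=11<15: swap v[4],v[5]; lo=5,mid=6 → [5,9,8,14,11,15,16,17,18]
end: lo=5, hi=5; v = [5,9,8,14,11,15,16,17,18]

(5, 5)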